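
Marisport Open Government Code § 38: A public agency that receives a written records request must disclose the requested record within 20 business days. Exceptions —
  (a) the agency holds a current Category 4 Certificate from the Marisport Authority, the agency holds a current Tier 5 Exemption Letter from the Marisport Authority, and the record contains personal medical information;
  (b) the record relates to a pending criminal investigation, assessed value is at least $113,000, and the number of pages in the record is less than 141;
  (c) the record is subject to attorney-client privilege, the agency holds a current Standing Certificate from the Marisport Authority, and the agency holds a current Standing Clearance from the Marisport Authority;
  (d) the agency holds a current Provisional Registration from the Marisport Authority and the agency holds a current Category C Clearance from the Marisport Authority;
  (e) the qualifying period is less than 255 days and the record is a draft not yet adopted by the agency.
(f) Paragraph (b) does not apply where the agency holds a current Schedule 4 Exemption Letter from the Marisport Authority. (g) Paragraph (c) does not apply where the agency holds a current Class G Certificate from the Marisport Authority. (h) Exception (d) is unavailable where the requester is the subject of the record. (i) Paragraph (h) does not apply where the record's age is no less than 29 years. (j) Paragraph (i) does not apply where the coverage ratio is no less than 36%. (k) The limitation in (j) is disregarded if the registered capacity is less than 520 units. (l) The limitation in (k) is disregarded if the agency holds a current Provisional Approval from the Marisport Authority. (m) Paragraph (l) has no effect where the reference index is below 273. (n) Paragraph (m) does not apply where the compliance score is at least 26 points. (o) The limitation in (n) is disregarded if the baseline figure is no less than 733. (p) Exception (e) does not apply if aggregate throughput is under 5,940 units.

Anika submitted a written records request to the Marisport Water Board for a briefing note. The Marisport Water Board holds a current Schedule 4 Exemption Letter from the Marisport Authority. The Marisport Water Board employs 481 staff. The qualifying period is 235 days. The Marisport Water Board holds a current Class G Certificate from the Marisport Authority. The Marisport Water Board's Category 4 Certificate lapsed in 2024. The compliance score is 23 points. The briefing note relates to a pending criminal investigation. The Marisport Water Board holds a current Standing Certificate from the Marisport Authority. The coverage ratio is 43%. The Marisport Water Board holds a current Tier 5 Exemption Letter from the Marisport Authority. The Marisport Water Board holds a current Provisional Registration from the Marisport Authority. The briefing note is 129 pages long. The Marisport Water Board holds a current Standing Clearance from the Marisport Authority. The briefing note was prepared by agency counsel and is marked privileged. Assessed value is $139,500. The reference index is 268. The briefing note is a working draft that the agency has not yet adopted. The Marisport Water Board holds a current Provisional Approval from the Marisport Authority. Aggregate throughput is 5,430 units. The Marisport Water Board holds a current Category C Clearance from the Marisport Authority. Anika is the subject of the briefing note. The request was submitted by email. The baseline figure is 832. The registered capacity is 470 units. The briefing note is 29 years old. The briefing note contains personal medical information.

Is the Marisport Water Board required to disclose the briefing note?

Exception (a) does not apply: the Category 4 Certificate is not current.
All of (b)'s requirements are met (the briefing note relates to a pending investigation; assessed value is $139,500, meeting the $113,000 threshold; the number of pages in the record is 129, less than the 141 limit). But applying paragraph (f): (f) operates against (b): a current Schedule 4 Exemption Letter is held. So (b) is unavailable.
Exception (c) is satisfied on its face — the briefing note is privileged; a current Standing Certificate is held; a current Standing Clearance is held. But applying paragraph (g): (g) is engaged — a current Class G Certificate is held. (c) is therefore removed.
Exception (d) is satisfied on its face — a current Provisional Registration is held; a current Category C Clearance is held. Applying paragraphs (h)–(o): (h) would limit (d) — Anika is the subject of the briefing note — but (i) sets (h) aside: (i) applies — the record's age is 29 years, meeting the 29 years threshold. (j) is engaged (the coverage ratio is 43%, meeting the 36% threshold), but is itself disapplied by (k): (k) operates against (j): the registered capacity is 470 units, less than the 520 units limit. (l) is engaged (a current Provisional Approval is held), but is overridden by (m): (m) is engaged — the reference index is 268, below the 273 limit. (n), which would lift (m), is inapplicable — the compliance score is 23 points, short of 26 points. (d) remains available.
Exception (e)'s conditions are all satisfied: the qualifying period is 235 days, less than the 255 days limit; the briefing note is an unadopted draft. But applying paragraph (p): (p) operates against (e): aggregate throughput is 5,430 units, under the 5,940 units limit. Exception (e) does not apply.

No — exception (d) applies; the Marisport Water Board is not required to disclose the briefing note.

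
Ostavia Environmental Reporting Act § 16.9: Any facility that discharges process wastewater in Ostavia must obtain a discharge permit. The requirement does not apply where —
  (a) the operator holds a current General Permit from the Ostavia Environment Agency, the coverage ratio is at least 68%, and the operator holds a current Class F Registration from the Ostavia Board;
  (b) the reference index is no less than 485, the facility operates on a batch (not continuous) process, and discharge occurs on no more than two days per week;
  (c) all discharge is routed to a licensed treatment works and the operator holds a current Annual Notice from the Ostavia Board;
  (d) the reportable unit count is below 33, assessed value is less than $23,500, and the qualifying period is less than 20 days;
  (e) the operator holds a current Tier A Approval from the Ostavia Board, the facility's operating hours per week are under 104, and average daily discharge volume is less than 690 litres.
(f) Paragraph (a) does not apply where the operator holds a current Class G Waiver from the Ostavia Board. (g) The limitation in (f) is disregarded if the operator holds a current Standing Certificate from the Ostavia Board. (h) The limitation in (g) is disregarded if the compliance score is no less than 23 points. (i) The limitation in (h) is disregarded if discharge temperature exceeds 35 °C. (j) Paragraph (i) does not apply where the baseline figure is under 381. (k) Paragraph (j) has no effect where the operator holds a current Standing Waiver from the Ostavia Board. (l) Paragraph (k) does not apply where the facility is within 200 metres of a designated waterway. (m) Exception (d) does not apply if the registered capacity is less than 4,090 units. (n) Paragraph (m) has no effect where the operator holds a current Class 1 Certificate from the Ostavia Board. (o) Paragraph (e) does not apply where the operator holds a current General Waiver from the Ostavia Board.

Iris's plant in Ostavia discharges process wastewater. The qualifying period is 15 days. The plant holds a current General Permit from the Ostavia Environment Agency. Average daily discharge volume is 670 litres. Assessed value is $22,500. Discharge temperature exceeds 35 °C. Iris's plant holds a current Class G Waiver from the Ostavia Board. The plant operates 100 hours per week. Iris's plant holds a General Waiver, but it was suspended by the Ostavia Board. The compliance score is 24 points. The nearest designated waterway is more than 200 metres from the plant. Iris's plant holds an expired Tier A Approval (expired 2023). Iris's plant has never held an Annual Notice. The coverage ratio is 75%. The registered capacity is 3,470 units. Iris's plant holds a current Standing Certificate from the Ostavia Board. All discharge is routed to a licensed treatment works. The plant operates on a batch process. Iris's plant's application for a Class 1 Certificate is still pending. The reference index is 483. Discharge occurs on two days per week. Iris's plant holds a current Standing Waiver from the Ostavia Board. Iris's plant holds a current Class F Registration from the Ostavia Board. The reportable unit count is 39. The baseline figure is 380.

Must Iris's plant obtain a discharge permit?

Exception (a)'s conditions are all satisfied: a current General Permit is held; the coverage ratio is 75%, meeting the 68% threshold; a current Class F Registration is held. Applying paragraphs (f)–(l): (f) is engaged (a current Class G Waiver is held), but is set aside by (g): (g) operates — a current Standing Certificate is held. (h) operates (the compliance score is 24 points, meeting the 23 points threshold), but is set aside by (i): (i) is triggered — discharge temperature exceeds 35 °C. (j) operates (the baseline figure is 380, under the 381 limit), but is displaced by (k): (k) is engaged — a current Standing Waiver is held. (l) is not triggered (the plant is more than 200 m from any designated waterway), so (k) stands. (a) remains available.
Exception (b) fails — the reference index is 483, short of 485.
Exception (c) does not apply: there is no Annual Notice in force.
Exception (d) does not apply: the reportable unit count is 39, not below 33.
Exception (e) does not apply: there is no Tier A Approval in force.

No — exception (a) applies; Iris's plant is not required to obtain a discharge permit.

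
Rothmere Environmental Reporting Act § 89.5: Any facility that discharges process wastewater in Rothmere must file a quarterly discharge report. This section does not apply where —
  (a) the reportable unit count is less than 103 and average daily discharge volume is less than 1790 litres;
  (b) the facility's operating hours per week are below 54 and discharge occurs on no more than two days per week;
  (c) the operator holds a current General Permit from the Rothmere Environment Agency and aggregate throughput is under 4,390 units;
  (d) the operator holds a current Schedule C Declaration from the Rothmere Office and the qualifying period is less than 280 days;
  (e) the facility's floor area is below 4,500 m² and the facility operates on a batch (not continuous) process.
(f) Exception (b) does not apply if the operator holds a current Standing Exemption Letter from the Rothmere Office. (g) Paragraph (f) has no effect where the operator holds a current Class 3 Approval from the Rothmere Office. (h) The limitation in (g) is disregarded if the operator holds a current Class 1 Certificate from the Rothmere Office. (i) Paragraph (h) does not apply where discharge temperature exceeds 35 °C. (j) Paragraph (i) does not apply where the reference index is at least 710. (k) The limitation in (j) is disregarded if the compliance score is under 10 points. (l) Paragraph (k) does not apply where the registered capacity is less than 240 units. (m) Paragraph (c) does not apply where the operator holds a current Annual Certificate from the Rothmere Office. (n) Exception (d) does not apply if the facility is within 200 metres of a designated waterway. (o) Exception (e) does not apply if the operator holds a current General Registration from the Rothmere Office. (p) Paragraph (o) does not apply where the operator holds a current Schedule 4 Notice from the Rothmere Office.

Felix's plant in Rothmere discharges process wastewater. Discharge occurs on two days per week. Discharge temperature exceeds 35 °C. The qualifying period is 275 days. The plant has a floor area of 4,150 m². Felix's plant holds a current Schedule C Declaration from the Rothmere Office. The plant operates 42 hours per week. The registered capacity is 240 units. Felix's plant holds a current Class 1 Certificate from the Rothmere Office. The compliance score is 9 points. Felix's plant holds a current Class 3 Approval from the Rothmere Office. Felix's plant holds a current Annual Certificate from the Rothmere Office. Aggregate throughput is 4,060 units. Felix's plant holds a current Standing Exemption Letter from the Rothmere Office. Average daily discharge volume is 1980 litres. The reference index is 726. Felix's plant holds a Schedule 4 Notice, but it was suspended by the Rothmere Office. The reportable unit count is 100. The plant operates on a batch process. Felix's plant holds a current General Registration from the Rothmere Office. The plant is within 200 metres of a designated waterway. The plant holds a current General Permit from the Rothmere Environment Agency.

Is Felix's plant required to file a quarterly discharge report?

No — exception (b) applies; Felix's plant is not required to file a quarterly discharge report.

Exception (a) requires that average daily discharge volume is less than 1790 litres; but average daily discharge volume is 1980 litres, not less than 1790 litres, so (a) is unavailable.
All of (b)'s requirements are met (the facility's operating hours per week are 42, below the 54 limit; discharge occurs on no more than two days per week). As to paragraphs (f)–(l): (f) would limit (b) — a current Standing Exemption Letter is held — but (g) sets (f) aside: (g) operates — a current Class 3 Approval is held. (h) would limit (g) — a current Class 1 Certificate is held — but (i) sets (h) aside: (i) operates against (h): discharge temperature exceeds 35 °C. (j) would limit (i) — the reference index is 726, meeting the 710 threshold — but (k) sets (j) aside: (k) operates against (j): the compliance score is 9 points, under the 10 points limit. (l), which would lift (k), is not engaged — the registered capacity is 240 units, not less than 240 units. Exception (b) stands.
Exception (c)'s conditions are all satisfied: a current General Permit is held; aggregate throughput is 4,060 units, under the 4,390 units limit. However, paragraph (m) must be considered: (m) operates against (c): a current Annual Certificate is held. Exception (c) does not apply.
Exception (d) is satisfied on its face — a current Schedule C Declaration is held; the qualifying period is 275 days, less than the 280 days limit. However, paragraph (n) must be considered: (n) operates against (d): the plant is within 200 m of a designated waterway. Exception (d) does not apply.
All of (e)'s requirements are met (the facility's floor area is 4,150 m², below the 4,500 m² limit; the facility operates on a batch process). But: (o) operates — a current General Registration is held. (p), which would lift (o), does not operate here — no current Schedule 4 Notice is held. So (e) is unavailable.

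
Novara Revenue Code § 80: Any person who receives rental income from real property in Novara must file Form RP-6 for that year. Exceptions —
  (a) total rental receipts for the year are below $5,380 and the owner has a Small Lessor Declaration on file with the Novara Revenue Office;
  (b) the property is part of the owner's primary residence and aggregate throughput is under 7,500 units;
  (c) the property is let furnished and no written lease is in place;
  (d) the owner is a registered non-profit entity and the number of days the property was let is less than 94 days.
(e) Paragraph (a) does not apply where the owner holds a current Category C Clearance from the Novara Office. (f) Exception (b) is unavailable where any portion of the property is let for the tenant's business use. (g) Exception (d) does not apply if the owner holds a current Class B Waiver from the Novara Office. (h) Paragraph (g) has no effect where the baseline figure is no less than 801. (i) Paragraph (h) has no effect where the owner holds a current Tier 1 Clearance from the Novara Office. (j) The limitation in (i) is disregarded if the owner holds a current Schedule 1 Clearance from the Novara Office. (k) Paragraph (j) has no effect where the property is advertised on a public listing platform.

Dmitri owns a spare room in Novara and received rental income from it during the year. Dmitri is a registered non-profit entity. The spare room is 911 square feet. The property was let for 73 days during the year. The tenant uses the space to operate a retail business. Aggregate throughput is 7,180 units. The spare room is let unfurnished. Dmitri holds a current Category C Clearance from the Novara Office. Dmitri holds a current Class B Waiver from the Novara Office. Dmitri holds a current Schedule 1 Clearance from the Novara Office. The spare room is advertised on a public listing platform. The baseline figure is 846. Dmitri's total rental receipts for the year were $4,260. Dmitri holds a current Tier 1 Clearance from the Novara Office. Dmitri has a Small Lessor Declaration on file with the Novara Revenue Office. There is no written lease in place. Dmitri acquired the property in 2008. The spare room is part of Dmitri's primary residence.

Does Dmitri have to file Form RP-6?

Yes — Dmitri must file Form RP-6.

Exception (a): total rental receipts for the year are $4,260, below the $5,380 limit; a Small Lessor Declaration is on file — every condition holds. But applying paragraph (e): (e) operates against (a): a current Category C Clearance is held. (a) is therefore removed.
Exception (b) is satisfied on its face — the spare room is part of the primary residence; aggregate throughput is 7,180 units, under the 7,500 units limit. But: (f) is engaged — the space is let for business use. So (b) is unavailable.
Exception (c) requires that the property is let furnished; but the property is let unfurnished, so (c) is unavailable.
Exception (d) is satisfied on its face — Dmitri is a registered non-profit; the number of days the property was let is 73 days, less than the 94 days limit. However, paragraphs (g)–(k) must be considered: (g) operates against (d): a current Class B Waiver is held. (h) would limit (g) — the baseline figure is 846, meeting the 801 threshold — but (i) sets (h) aside: (i) operates against (h): a current Tier 1 Clearance is held. (j) is triggered (a current Schedule 1 Clearance is held), but is displaced by (k): (k) operates against (j): the property is publicly advertised. So (d) is unavailable.
Every exception is unavailable, so the rule governs.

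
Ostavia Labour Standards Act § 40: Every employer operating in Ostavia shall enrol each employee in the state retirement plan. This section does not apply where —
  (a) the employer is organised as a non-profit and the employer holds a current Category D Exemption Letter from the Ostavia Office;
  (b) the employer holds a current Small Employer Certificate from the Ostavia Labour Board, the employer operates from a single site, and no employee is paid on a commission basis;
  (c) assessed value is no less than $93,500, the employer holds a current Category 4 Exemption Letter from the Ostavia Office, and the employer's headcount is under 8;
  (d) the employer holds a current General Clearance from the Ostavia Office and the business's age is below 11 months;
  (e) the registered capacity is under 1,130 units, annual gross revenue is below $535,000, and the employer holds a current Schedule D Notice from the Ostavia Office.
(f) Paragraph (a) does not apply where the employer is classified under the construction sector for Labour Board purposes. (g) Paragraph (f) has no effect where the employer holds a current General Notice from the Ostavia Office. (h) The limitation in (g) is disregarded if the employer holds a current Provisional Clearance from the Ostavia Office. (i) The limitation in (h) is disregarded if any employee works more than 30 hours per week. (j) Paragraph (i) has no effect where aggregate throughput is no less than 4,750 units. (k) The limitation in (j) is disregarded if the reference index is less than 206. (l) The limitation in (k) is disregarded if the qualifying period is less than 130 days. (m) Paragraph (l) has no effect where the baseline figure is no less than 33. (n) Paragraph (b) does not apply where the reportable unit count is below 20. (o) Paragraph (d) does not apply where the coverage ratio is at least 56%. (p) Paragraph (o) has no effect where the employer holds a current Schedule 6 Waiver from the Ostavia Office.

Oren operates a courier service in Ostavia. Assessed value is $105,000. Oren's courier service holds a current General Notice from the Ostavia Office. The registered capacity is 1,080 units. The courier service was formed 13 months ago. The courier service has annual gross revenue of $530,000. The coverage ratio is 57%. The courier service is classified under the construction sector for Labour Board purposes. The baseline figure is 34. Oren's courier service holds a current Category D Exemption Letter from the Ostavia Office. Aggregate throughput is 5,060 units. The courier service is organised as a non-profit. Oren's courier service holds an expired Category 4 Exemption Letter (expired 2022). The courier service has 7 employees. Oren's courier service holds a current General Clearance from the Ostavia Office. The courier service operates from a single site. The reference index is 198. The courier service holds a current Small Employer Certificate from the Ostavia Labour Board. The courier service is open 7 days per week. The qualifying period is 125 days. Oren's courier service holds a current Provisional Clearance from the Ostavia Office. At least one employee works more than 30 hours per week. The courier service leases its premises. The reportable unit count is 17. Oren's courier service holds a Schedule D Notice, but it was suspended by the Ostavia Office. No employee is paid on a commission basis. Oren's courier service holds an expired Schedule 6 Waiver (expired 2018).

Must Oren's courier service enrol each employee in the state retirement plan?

All of (a)'s requirements are met (the employer is a non-profit; a current Category D Exemption Letter is held). Under paragraphs (f)–(m): (f) would limit (a) — the courier service is classified under the construction sector — but (g) sets (f) aside: (g) operates against (f): a current General Notice is held. (h) would limit (g) — a current Provisional Clearance is held — but (i) sets (h) aside: (i) applies — at least one employee exceeds 30 hours/week. (j) would limit (i) — aggregate throughput is 5,060 units, meeting the 4,750 units threshold — but (k) sets (j) aside: (k) is triggered — the reference index is 198, less than the 206 limit. (l) is engaged (the qualifying period is 125 days, less than the 130 days limit), but is overridden by (m): (m) operates against (l): the baseline figure is 34, meeting the 33 threshold. (a) remains available.
Exception (b): a current Small Employer Certificate is held; the employer operates from a single site; no employee is paid on commission — every condition holds. But: (n) is triggered — the reportable unit count is 17, below the 20 limit. Exception (b) does not apply.
Exception (c) requires that the employer holds a current Category 4 Exemption Letter from the Ostavia Office; but there is no Category 4 Exemption Letter in force, so (c) is unavailable.
Exception (d) does not apply: the business's age is 13 months, not below 11 months.
Exception (e) fails — no current Schedule D Notice is held.

No — exception (a) applies; Oren's courier service is not required to enrol each employee in the state retirement plan.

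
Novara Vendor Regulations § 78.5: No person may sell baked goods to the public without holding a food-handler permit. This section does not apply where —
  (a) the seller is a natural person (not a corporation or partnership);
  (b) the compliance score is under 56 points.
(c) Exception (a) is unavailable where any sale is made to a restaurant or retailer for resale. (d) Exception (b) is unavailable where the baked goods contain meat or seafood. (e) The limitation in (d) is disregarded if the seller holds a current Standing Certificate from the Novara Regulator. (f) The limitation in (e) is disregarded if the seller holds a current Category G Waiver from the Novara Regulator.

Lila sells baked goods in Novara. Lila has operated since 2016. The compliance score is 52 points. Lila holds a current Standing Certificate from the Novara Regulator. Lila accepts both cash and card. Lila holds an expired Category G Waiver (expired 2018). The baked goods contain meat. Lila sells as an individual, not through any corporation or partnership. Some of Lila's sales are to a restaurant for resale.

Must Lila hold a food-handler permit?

Exception (a): the seller is a natural person — every condition holds. However, paragraph (c) must be considered: (c) is triggered — some sales are to a restaurant for resale. Exception (a) does not apply.
Exception (b) is satisfied on its face — the compliance score is 52 points, under the 56 points limit. Applying paragraphs (d)–(f): (d) operates (the baked goods contain meat), but yields to (e): (e) is engaged — a current Standing Certificate is held. (f), which would lift (e), is not triggered — there is no Category G Waiver in force. So (b) applies.

No — exception (b) applies; Lila is not required to hold a food-handler permit.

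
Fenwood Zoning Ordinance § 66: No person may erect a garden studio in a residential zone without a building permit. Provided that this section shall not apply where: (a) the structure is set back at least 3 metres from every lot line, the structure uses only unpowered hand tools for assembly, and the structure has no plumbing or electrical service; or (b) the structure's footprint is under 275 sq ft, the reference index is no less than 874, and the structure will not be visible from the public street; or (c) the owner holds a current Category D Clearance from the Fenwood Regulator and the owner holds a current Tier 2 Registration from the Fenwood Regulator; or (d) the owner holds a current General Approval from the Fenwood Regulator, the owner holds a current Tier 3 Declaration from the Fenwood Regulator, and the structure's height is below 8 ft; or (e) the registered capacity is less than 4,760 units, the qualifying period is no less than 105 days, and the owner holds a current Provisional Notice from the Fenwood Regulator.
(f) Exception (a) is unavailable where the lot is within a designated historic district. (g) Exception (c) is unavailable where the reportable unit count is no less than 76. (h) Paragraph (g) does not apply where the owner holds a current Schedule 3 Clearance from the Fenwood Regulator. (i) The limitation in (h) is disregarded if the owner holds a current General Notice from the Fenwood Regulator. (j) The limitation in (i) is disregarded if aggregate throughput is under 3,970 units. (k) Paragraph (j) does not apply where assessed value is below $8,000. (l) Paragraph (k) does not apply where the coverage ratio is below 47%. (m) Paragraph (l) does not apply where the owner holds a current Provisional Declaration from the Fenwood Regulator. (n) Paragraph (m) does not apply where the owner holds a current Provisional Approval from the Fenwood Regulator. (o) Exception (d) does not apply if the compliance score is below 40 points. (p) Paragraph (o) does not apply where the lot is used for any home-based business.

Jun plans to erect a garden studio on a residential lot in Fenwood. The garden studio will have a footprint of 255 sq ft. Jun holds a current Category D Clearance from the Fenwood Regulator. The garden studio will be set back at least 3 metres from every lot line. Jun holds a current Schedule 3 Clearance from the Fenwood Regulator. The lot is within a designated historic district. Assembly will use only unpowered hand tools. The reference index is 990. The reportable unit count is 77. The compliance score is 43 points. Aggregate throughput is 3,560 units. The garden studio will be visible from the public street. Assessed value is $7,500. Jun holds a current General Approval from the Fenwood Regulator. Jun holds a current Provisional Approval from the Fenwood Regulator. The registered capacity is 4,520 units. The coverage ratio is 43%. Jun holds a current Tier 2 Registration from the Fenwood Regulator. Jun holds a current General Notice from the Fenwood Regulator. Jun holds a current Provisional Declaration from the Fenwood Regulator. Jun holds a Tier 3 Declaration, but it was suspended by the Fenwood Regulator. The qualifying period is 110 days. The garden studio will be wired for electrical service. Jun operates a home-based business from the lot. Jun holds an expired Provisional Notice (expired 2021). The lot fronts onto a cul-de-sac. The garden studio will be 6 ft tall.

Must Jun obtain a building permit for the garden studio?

No — exception (c) applies; Jun does not need a building permit.

Exception (a) requires that the structure has no plumbing or electrical service; but electrical service is planned, so (a) is unavailable.
Exception (b) requires that the structure will not be visible from the public street; but the structure will be visible from the street, so (b) is unavailable.
Exception (c): a current Category D Clearance is held; a current Tier 2 Registration is held — every condition holds. Under paragraphs (g)–(n): (g) applies (the reportable unit count is 77, meeting the 76 threshold), but is set aside by (h): (h) operates — a current Schedule 3 Clearance is held. (i) would limit (h) — a current General Notice is held — but (j) sets (i) aside: (j) is triggered — aggregate throughput is 3,560 units, under the 3,970 units limit. (k) would limit (j) — assessed value is $7,500, below the $8,000 limit — but (l) sets (k) aside: (l) is engaged — the coverage ratio is 43%, below the 47% limit. (m) operates (a current Provisional Declaration is held), but yields to (n): (n) operates against (m): a current Provisional Approval is held. So (c) applies.
Exception (d) does not apply: the Tier 3 Declaration is not current.
Exception (e) does not apply: the Provisional Notice is not current.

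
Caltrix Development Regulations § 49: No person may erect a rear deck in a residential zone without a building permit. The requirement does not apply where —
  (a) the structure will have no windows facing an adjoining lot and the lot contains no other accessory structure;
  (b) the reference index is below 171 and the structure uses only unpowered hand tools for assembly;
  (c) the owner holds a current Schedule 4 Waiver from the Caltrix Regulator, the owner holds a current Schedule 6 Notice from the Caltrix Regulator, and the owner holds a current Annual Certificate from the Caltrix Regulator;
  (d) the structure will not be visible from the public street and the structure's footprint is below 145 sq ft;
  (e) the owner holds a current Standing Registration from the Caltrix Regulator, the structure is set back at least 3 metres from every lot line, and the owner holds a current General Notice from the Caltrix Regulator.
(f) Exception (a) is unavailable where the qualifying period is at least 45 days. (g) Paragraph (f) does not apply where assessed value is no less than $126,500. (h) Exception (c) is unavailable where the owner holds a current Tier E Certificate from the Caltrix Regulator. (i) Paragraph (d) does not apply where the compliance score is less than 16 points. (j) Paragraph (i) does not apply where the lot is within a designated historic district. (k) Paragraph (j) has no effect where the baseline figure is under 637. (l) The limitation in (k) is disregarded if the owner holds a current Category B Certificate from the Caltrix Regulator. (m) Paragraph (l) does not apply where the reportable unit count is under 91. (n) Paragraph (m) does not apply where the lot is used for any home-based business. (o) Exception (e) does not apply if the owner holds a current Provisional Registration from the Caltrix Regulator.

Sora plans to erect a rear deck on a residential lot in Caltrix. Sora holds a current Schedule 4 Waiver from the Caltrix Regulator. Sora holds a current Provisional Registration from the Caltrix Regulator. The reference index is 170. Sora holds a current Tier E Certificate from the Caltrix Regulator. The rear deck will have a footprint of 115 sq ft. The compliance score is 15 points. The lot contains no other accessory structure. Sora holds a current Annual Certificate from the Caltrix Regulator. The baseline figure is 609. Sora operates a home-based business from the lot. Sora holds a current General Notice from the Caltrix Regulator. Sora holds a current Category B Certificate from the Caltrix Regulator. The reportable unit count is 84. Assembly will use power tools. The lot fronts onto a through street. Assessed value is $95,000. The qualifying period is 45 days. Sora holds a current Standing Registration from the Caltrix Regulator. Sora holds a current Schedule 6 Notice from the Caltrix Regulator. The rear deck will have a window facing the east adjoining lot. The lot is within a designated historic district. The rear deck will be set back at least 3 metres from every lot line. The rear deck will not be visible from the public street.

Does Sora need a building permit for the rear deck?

Exception (a) fails — a window faces an adjoining lot.
Exception (b) requires that the structure uses only unpowered hand tools for assembly; but assembly uses power tools, so (b) is unavailable.
Exception (c)'s conditions are all satisfied: a current Schedule 4 Waiver is held; a current Schedule 6 Notice is held; a current Annual Certificate is held. But: (h) operates — a current Tier E Certificate is held. Exception (c) does not apply.
All of (d)'s requirements are met (the structure will not be visible from the street; the structure's footprint is 115 sq ft, below the 145 sq ft limit). Under paragraphs (i)–(n): (i) is triggered (the compliance score is 15 points, less than the 16 points limit), but is itself disapplied by (j): (j) operates against (i): the lot is in a historic district. (k) is engaged (the baseline figure is 609, under the 637 limit), but is overridden by (l): (l) operates — a current Category B Certificate is held. (m) would limit (l) — the reportable unit count is 84, under the 91 limit — but (n) sets (m) aside: (n) operates against (m): a home-based business operates on the lot. So (d) applies.
Exception (e) is satisfied on its face — a current Standing Registration is held; the setback is at least 3 m on every side; a current General Notice is held. However, paragraph (o) must be considered: (o) is engaged — a current Provisional Registration is held. Exception (e) does not apply.

No — exception (d) applies; Sora does not need a building permit.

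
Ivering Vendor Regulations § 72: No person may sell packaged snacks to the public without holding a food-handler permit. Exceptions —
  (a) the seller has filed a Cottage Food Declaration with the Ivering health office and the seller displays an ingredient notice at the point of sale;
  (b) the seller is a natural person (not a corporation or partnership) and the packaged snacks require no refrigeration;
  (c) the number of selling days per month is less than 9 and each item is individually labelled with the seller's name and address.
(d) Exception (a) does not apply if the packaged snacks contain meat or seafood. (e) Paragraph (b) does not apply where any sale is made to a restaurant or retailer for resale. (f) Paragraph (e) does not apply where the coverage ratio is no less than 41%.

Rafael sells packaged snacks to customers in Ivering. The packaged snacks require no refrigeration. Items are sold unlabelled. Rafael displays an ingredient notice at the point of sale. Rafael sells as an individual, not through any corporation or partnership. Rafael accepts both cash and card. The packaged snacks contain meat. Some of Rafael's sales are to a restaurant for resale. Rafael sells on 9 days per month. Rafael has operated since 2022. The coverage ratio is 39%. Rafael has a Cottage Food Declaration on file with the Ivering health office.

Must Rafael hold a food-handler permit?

Yes — Rafael must hold a food-handler permit.

Exception (a): a Cottage Food Declaration is on file; an ingredient notice is displayed — every condition holds. Turning to paragraph (d): (d) is engaged — the packaged snacks contain meat. (a) is therefore removed.
Exception (b) is satisfied on its face — the seller is a natural person; the packaged snacks are shelf-stable. But: (e) applies — some sales are to a restaurant for resale. (f) does not operate here (the coverage ratio is 39%, short of 41%), so (e) stands. Exception (b) does not apply.
Exception (c) requires that the number of selling days per month is less than 9; but the number of selling days per month is 9, not less than 9, so (c) is unavailable.
None of the exceptions is available; § 72 applies in full.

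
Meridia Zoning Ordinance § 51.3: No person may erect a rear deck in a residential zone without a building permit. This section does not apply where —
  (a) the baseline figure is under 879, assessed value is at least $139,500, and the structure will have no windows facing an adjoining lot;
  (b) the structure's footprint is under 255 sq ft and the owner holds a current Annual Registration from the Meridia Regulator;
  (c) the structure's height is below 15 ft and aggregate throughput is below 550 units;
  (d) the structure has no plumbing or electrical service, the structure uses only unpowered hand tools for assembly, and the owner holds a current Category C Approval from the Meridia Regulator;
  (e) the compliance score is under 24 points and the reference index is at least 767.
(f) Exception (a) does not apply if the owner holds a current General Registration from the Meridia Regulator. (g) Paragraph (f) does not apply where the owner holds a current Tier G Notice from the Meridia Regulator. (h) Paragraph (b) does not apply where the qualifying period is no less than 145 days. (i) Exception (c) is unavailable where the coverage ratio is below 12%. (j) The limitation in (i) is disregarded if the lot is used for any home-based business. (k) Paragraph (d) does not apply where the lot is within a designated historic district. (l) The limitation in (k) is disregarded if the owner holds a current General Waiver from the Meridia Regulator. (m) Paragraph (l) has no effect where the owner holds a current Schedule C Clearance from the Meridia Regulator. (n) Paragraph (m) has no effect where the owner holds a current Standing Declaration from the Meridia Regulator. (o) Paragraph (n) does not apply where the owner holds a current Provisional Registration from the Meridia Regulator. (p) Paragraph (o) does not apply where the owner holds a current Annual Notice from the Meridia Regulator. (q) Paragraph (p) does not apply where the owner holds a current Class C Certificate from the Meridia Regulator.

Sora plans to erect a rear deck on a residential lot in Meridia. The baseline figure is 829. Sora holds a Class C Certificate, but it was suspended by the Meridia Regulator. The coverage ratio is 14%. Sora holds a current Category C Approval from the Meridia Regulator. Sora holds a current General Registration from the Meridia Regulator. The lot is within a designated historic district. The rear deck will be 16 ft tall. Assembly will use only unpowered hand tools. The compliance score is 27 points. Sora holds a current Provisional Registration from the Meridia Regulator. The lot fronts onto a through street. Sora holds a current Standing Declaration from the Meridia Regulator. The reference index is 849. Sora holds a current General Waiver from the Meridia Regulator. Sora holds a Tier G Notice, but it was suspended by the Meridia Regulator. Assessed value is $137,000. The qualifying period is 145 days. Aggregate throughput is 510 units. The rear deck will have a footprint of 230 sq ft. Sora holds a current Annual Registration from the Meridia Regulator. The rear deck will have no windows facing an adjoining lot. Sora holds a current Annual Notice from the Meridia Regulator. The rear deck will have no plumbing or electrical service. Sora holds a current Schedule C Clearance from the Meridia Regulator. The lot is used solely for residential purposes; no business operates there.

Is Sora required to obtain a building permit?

No — exception (d) applies; Sora does not need a building permit.

Exception (a) fails — assessed value is $137,000, short of $139,500.
All of (b)'s requirements are met (the structure's footprint is 230 sq ft, under the 255 sq ft limit; a current Annual Registration is held). Turning to paragraph (h): (h) operates — the qualifying period is 145 days, meeting the 145 days threshold. (b) is therefore removed.
Exception (c) requires that the structure's height is below 15 ft; but the structure's height is 16 ft, not below 15 ft, so (c) is unavailable.
All of (d)'s requirements are met (there is no plumbing or electrical service; assembly uses only hand tools; a current Category C Approval is held). Under paragraphs (k)–(q): (k) would limit (d) — the lot is in a historic district — but (l) sets (k) aside: (l) operates against (k): a current General Waiver is held. (m) applies (a current Schedule C Clearance is held), but is displaced by (n): (n) is triggered — a current Standing Declaration is held. (o) would limit (n) — a current Provisional Registration is held — but (p) sets (o) aside: (p) operates — a current Annual Notice is held. (q) does not operate here (there is no Class C Certificate in force), so (p) stands. (d) remains available.
Exception (e) fails — the compliance score is 27 points, not under 24 points.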